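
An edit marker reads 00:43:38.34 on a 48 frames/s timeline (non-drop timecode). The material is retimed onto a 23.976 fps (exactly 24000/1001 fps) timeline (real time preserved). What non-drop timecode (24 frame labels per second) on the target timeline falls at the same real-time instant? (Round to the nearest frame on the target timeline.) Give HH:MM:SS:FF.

Source frame index: (0×3600 + 43×60 + 38) × 48 + 34 = 125698.
Real time: 125698 / (48) = 62849/24 s.
Target frame: (62849/24) × (24000/1001) = 62849000/1001 ≈ 62786.214 → 62786.
At 24 labels/s: frame 62786 → 00:43:36:02.

00:43:36:02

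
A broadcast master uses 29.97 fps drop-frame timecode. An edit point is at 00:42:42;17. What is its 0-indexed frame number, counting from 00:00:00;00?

76801

As if non-drop at 30 labels/s: (0 × 3600 + 42 × 60 + 42) × 30 + 17 = 76877.
Minute boundaries passed: 42; those not divisible by 10: 42 − 4 = 38; dropped labels = 2 × 38 = 76.
Actual frame index = 76877 − 76 = 76801.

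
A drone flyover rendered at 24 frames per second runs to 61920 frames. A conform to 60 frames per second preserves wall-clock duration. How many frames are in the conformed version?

154800 frames

Target frames = source frames × (target rate / source rate) = 61920 × (60)/(24) = 61920 × 5/2 = 154800.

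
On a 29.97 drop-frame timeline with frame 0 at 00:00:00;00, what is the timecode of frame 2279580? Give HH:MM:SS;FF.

Each 10-minute DF block holds 10 × 60 × 30 − 9 × 2 = 17982 frames. 2279580 ÷ 17982 → 126 full blocks, remainder 13848.
Within the partial block the first minute is 1800 frames and each further minute 1798, so 7 further minute boundaries passed. Total skipped labels = 18 × 126 + 2 × 7 = 2282.
Non-drop label index = 2279580 + 2282 = 2281862; at 30 labels/s that is 21:07:42:02, i.e. DF 21:07:42;02.

21:07:42;02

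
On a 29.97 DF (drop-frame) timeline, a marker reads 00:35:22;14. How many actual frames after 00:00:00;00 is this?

63610

As if non-drop at 30 labels/s: (0 × 3600 + 35 × 60 + 22) × 30 + 14 = 63674.
Minute boundaries passed: 35; those not divisible by 10: 35 − 3 = 32; dropped labels = 2 × 32 = 64.
Actual frame index = 63674 − 64 = 63610.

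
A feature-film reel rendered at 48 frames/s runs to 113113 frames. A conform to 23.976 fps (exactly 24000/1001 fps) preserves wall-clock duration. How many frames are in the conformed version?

Target frames = source frames × (target rate / source rate) = 113113 × (24000/1001)/(48) = 113113 × 500/1001 = 56500.

56500 frames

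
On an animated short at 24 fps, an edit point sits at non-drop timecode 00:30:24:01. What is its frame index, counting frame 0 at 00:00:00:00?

43777

Total seconds to the label: (0 × 3600 + 30 × 60 + 24) = 1824.
Frame index = 1824 × 24 + 1 = 43777.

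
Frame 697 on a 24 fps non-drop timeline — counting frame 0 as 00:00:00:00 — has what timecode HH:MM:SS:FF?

00:00:29:01

697 ÷ 24 = 29 full seconds, remainder 1 frame.
29 s = 0 h 0 min 29 s.
Timecode: 00:00:29:01.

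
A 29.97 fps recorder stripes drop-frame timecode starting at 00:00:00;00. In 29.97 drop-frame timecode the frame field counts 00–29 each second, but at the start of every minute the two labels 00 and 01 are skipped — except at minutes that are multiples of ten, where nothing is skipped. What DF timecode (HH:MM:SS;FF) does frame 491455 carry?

Each 10-minute DF block holds 10 × 60 × 30 − 9 × 2 = 17982 frames. 491455 ÷ 17982 → 27 full blocks, remainder 5941.
Within the partial block the first minute is 1800 frames and each further minute 1798, so 3 further minute boundaries passed. Total skipped labels = 18 × 27 + 2 × 3 = 492.
Non-drop label index = 491455 + 492 = 491947; at 30 labels/s that is 04:33:18:07, i.e. DF 04:33:18;07.

04:33:18;07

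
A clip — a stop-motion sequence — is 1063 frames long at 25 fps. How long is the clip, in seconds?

42.52 seconds

Running time = 1063 / (25) = 42.52 s.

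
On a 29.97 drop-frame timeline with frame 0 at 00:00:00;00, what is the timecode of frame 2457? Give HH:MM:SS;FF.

00:01:21;29

Ten DF minutes hold 17982 frames, so frame 2457 lies in block 0 (frames 0–17981) with 2457 frames into that block.
The block's first minute is 1800 frames and the rest 1798 each; 2457 frames reaches minute 1, so 0 × 18 + 1 × 2 = 2 labels have been skipped so far.
Adding those back, label number 2457 + 2 = 2459 at 30 labels/s is 81 s + 29 f = 0 h 1 min 21 s frame 29, i.e. 00:01:21;29.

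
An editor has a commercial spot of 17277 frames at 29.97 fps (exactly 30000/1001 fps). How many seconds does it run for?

576.4759 seconds

Running time = 17277 / (30000/1001) = 576.4759 s.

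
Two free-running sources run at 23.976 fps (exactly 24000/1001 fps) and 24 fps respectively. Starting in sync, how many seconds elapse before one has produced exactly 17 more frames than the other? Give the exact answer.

17017/24 seconds

The gap grows by |24 − 24000/1001| = 24/1001 frames per second.
Time for a 17-frame gap: 17 ÷ (24/1001) = 17017/24 s.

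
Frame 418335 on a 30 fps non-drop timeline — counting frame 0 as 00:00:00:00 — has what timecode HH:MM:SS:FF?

03:52:24:15

418335 ÷ 30 = 13944 full seconds, remainder 15 frames.
13944 s = 3 h 52 min 24 s.
Timecode: 03:52:24:15.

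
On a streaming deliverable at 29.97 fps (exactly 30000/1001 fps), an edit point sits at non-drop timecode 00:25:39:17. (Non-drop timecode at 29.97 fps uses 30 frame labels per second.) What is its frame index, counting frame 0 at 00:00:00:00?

46187

Total seconds to the label: (0 × 3600 + 25 × 60 + 39) = 1539.
Frame index = 1539 × 30 + 17 = 46187.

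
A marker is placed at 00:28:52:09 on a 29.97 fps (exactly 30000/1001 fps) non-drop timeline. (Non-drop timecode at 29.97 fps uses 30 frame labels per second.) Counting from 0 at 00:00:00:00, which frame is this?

Total seconds to the label: (0 × 3600 + 28 × 60 + 52) = 1732.
Frame index = 1732 × 30 + 9 = 51969.

51969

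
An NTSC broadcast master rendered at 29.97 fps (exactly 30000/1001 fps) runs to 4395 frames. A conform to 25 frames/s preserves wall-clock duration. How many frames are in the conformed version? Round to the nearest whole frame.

3666 frames

Frames at target rate = 4395 × (25) / (30000/1001) = 293293/80 ≈ 3666.162.
Nearest whole frame: 3666.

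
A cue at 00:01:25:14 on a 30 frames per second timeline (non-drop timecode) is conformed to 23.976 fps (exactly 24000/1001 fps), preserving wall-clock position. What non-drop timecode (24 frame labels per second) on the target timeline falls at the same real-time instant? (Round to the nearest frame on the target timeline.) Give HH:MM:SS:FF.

Source frame index: (0×3600 + 1×60 + 25) × 30 + 14 = 2564.
Real time: 2564 / (30) = 1282/15 s.
Target frame: (1282/15) × (24000/1001) = 2051200/1001 ≈ 2049.151 → 2049.
At 24 labels/s: frame 2049 → 00:01:25:09.

00:01:25:09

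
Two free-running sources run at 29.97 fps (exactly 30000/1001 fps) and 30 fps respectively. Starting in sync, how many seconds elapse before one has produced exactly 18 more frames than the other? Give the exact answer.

600.6 seconds

The gap grows by |30 − 30000/1001| = 30/1001 frames per second.
Time for a 18-frame gap: 18 ÷ (30/1001) = 600.6 s.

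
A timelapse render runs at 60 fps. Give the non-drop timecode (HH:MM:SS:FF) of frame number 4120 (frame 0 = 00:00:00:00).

4120 ÷ 60 = 68 full seconds, remainder 40 frames.
68 s = 0 h 1 min 8 s.
Timecode: 00:01:08:40.

00:01:08:40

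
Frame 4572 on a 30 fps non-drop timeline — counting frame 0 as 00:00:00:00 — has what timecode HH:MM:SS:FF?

00:02:32:12

4572 ÷ 30 = 152 full seconds, remainder 12 frames.
152 s = 0 h 2 min 32 s.
Timecode: 00:02:32:12.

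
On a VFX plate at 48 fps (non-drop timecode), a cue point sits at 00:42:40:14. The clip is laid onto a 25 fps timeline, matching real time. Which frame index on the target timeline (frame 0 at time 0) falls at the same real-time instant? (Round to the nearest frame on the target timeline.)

frame 64007

Source frame index: (0×3600 + 42×60 + 40) × 48 + 14 = 122894.
Real time: 122894 / (48) = 61447/24 s.
Target frame: (61447/24) × (25) = 1536175/24 ≈ 64007.292 → 64007.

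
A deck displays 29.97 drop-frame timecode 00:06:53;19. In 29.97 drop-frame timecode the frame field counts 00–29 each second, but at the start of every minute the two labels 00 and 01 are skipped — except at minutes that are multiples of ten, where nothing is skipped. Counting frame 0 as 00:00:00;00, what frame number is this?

Complete 10-minute blocks: 0, each 17982 frames → 0.
Remaining 6 whole minutes in the current block: 1800 + 5 × 1798 = 10790 frames.
Within the current minute: 53 × 30 + 19 − 2 = 1607 (labels ;00/;01 skipped at this minute). Total = 0 + 10790 + 1607 = 12397.

12397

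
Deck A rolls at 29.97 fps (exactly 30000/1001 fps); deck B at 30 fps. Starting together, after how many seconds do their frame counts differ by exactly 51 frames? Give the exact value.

1701.7 seconds

The gap grows by |30 − 30000/1001| = 30/1001 frames per second.
Time for a 51-frame gap: 51 ÷ (30/1001) = 1701.7 s.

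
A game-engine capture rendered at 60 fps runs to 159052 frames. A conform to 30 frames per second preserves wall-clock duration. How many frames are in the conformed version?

79526 frames

Target frames = source frames × (target rate / source rate) = 159052 × (30)/(60) = 159052 × 1/2 = 79526.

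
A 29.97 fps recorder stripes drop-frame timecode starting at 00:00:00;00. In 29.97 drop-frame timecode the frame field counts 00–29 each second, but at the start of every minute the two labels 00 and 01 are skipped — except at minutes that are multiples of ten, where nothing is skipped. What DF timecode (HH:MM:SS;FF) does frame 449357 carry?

04:09:53;17

Ten DF minutes hold 17982 frames, so frame 449357 lies in block 24 (frames 431568–449549) with 17789 frames into that block.
The block's first minute is 1800 frames and the rest 1798 each; 17789 frames reaches minute 9, so 24 × 18 + 9 × 2 = 450 labels have been skipped so far.
Adding those back, label number 449357 + 450 = 449807 at 30 labels/s is 14993 s + 17 f = 4 h 9 min 53 s frame 17, i.e. 04:09:53;17.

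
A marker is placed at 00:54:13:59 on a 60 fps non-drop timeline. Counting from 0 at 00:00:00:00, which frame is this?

Total seconds to the label: (0 × 3600 + 54 × 60 + 13) = 3253.
Frame index = 3253 × 60 + 59 = 195239.

195239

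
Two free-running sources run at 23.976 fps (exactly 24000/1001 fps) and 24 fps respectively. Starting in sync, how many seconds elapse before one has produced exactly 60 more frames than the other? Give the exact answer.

2502.5 seconds

The gap grows by |24 − 24000/1001| = 24/1001 frames per second.
Time for a 60-frame gap: 60 ÷ (24/1001) = 2502.5 s.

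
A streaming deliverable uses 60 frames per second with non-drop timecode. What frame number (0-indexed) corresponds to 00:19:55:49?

Total seconds to the label: (0 × 3600 + 19 × 60 + 55) = 1195.
Frame index = 1195 × 60 + 49 = 71749.

71749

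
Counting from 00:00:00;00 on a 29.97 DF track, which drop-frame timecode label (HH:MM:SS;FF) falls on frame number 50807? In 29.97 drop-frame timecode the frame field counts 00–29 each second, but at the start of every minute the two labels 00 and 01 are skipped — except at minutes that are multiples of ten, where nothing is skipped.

00:28:15;09

Each 10-minute DF block holds 10 × 60 × 30 − 9 × 2 = 17982 frames. 50807 ÷ 17982 → 2 full blocks, remainder 14843.
Within the partial block the first minute is 1800 frames and each further minute 1798, so 8 further minute boundaries passed. Total skipped labels = 18 × 2 + 2 × 8 = 52.
Non-drop label index = 50807 + 52 = 50859; at 30 labels/s that is 00:28:15:09, i.e. DF 00:28:15;09.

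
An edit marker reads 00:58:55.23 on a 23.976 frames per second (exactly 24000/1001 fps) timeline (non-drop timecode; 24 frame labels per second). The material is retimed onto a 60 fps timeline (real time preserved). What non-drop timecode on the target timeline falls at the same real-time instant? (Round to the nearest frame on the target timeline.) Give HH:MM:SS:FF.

00:58:59:30

Source frame index: (0×3600 + 58×60 + 55) × 24 + 23 = 84863.
Real time: 84863 / (24000/1001) = 84947863/24000 s.
Target frame: (84947863/24000) × (60) = 84947863/400 ≈ 212369.658 → 212370.
At 60 labels/s: frame 212370 → 00:58:59:30.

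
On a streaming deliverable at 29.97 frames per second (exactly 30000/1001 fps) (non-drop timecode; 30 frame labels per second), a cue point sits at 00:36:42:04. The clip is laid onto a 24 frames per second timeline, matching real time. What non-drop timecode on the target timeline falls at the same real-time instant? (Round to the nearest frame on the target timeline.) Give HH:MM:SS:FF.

Source frame index: (0×3600 + 36×60 + 42) × 30 + 4 = 66064.
Real time: 66064 / (30000/1001) = 4133129/1875 s.
Target frame: (4133129/1875) × (24) = 33065032/625 ≈ 52904.051 → 52904.
At 24 labels/s: frame 52904 → 00:36:44:08.

00:36:44:08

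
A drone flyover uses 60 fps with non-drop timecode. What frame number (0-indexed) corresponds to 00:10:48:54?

38934

Total seconds to the label: (0 × 3600 + 10 × 60 + 48) = 648.
Frame index = 648 × 60 + 54 = 38934.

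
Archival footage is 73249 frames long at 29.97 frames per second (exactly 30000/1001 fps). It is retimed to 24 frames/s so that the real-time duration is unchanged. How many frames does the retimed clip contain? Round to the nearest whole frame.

Frames at target rate = 73249 × (24) / (30000/1001) = 73322249/1250 ≈ 58657.799.
Nearest whole frame: 58658.

58658 frames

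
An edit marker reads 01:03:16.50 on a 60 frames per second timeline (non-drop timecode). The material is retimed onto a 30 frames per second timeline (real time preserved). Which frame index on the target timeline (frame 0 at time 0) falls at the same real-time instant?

frame 113905

Source frame index: (1×3600 + 3×60 + 16) × 60 + 50 = 227810.
Real time: 227810 / (60) = 22781/6 s.
Target frame: (22781/6) × (30) = 113905.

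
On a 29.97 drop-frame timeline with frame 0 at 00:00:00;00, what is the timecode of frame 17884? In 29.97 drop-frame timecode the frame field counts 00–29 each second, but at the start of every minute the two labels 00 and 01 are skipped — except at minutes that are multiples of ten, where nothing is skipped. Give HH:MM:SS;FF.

00:09:56;22

Ten DF minutes hold 17982 frames, so frame 17884 lies in block 0 (frames 0–17981) with 17884 frames into that block.
The block's first minute is 1800 frames and the rest 1798 each; 17884 frames reaches minute 9, so 0 × 18 + 9 × 2 = 18 labels have been skipped so far.
Adding those back, label number 17884 + 18 = 17902 at 30 labels/s is 596 s + 22 f = 0 h 9 min 56 s frame 22, i.e. 00:09:56;22.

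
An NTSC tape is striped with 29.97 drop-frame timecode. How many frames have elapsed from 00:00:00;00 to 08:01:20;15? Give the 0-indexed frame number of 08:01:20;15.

865549

Complete 10-minute blocks: 48, each 17982 frames → 863136.
Remaining 1 whole minute in the current block: 1800 + 0 × 1798 = 1800 frames.
Within the current minute: 20 × 30 + 15 − 2 = 613 (labels ;00/;01 skipped at this minute). Total = 863136 + 1800 + 613 = 865549.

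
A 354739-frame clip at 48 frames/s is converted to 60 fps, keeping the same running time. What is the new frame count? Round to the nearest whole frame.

Frames at target rate = 354739 × (60) / (48) = 1773695/4 ≈ 443423.750.
Nearest whole frame: 443424.

443424 frames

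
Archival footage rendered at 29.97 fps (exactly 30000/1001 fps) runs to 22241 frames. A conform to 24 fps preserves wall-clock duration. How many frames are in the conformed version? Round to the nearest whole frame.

Frames at target rate = 22241 × (24) / (30000/1001) = 22263241/1250 ≈ 17810.593.
Nearest whole frame: 17811.

17811 frames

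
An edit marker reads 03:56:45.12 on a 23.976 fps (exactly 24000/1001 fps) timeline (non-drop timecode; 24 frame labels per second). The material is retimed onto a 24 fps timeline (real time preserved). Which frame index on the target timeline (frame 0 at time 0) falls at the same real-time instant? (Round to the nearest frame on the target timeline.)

frame 341273

Source frame index: (3×3600 + 56×60 + 45) × 24 + 12 = 340932.
Real time: 340932 / (24000/1001) = 28439411/2000 s.
Target frame: (28439411/2000) × (24) = 85318233/250 ≈ 341272.932 → 341273.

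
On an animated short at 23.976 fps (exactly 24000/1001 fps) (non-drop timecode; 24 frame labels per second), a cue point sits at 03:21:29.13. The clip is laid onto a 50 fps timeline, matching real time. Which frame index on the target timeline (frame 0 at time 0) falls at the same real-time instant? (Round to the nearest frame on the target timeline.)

frame 605082

Source frame index: (3×3600 + 21×60 + 29) × 24 + 13 = 290149.
Real time: 290149 / (24000/1001) = 290439149/24000 s.
Target frame: (290439149/24000) × (50) = 290439149/480 ≈ 605081.560 → 605082.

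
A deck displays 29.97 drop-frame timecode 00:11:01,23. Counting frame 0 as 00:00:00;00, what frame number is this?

As if non-drop at 30 labels/s: (0 × 3600 + 11 × 60 + 1) × 30 + 23 = 19853.
Minute boundaries passed: 11; those not divisible by 10: 11 − 1 = 10; dropped labels = 2 × 10 = 20.
Actual frame index = 19853 − 20 = 19833.

19833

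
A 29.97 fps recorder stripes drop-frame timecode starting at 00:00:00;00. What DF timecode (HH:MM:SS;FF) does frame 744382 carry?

06:53:57;16

Each 10-minute DF block holds 10 × 60 × 30 − 9 × 2 = 17982 frames. 744382 ÷ 17982 → 41 full blocks, remainder 7120.
Within the partial block the first minute is 1800 frames and each further minute 1798, so 3 further minute boundaries passed. Total skipped labels = 18 × 41 + 2 × 3 = 744.
Non-drop label index = 744382 + 744 = 745126; at 30 labels/s that is 06:53:57:16, i.e. DF 06:53:57;16.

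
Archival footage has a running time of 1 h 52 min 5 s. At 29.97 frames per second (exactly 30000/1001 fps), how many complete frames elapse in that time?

201548 frames

1 h 52 min 5 s = 6725 s.
Frames = 6725 × 30000/1001 = 201750000/1001 ≈ 201548.4515.
Complete frames: 201548.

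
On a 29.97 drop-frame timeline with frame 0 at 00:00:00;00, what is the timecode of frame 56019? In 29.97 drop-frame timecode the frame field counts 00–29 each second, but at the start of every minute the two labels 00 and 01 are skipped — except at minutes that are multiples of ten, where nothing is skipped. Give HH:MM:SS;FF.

Ten DF minutes hold 17982 frames, so frame 56019 lies in block 3 (frames 53946–71927) with 2073 frames into that block.
The block's first minute is 1800 frames and the rest 1798 each; 2073 frames reaches minute 1, so 3 × 18 + 1 × 2 = 56 labels have been skipped so far.
Adding those back, label number 56019 + 56 = 56075 at 30 labels/s is 1869 s + 5 f = 0 h 31 min 9 s frame 5, i.e. 00:31:09;05.

00:31:09;05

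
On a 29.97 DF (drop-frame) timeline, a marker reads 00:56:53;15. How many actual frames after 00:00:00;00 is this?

102303

Complete 10-minute blocks: 5, each 17982 frames → 89910.
Remaining 6 whole minutes in the current block: 1800 + 5 × 1798 = 10790 frames.
Within the current minute: 53 × 30 + 15 − 2 = 1603 (labels ;00/;01 skipped at this minute). Total = 89910 + 10790 + 1603 = 102303.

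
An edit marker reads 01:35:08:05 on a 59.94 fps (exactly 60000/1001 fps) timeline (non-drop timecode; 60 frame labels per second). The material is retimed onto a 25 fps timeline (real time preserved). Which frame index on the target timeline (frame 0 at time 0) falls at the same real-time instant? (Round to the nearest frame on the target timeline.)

frame 142845

Source frame index: (1×3600 + 35×60 + 8) × 60 + 5 = 342485.
Real time: 342485 / (60000/1001) = 68565497/12000 s.
Target frame: (68565497/12000) × (25) = 68565497/480 ≈ 142844.785 → 142845.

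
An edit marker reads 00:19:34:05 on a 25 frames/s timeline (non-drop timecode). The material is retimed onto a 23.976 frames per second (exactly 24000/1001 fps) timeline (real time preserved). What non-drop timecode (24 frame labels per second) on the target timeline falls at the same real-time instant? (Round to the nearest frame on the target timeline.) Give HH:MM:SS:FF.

Source frame index: (0×3600 + 19×60 + 34) × 25 + 5 = 29355.
Real time: 29355 / (25) = 5871/5 s.
Target frame: (5871/5) × (24000/1001) = 28180800/1001 ≈ 28152.647 → 28153.
At 24 labels/s: frame 28153 → 00:19:33:01.

00:19:33:01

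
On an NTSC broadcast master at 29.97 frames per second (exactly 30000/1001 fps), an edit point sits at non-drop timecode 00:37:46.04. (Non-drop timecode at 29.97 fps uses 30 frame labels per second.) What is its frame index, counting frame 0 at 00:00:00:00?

Total seconds to the label: (0 × 3600 + 37 × 60 + 46) = 2266.
Frame index = 2266 × 30 + 4 = 67984.

67984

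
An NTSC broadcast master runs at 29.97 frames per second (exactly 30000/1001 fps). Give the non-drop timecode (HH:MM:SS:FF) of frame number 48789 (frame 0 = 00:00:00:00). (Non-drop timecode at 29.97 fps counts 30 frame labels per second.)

48789 ÷ 30 = 1626 full seconds, remainder 9 frames.
1626 s = 0 h 27 min 6 s.
Timecode: 00:27:06:09.

00:27:06:09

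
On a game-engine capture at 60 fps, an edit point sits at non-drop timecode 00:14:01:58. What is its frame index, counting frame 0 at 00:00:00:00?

Total seconds to the label: (0 × 3600 + 14 × 60 + 1) = 841.
Frame index = 841 × 60 + 58 = 50518.

frame 50518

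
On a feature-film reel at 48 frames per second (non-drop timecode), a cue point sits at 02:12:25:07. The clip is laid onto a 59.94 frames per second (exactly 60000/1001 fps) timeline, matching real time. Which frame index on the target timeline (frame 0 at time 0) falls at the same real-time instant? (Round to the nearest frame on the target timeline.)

Source frame index: (2×3600 + 12×60 + 25) × 48 + 7 = 381367.
Real time: 381367 / (48) = 381367/48 s.
Target frame: (381367/48) × (60000/1001) = 68101250/143 ≈ 476232.517 → 476233.

frame 476233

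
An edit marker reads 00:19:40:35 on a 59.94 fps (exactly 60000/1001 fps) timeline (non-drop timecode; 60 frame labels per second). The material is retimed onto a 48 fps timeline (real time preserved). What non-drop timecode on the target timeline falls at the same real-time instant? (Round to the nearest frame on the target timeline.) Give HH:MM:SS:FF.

00:19:41:37

Source frame index: (0×3600 + 19×60 + 40) × 60 + 35 = 70835.
Real time: 70835 / (60000/1001) = 14181167/12000 s.
Target frame: (14181167/12000) × (48) = 14181167/250 ≈ 56724.668 → 56725.
At 48 labels/s: frame 56725 → 00:19:41:37.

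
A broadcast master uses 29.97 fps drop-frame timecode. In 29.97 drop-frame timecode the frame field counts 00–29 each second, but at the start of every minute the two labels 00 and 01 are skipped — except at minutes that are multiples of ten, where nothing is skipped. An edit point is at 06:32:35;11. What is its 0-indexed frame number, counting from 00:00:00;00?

As if non-drop at 30 labels/s: (6 × 3600 + 32 × 60 + 35) × 30 + 11 = 706661.
Minute boundaries passed: 392; those not divisible by 10: 392 − 39 = 353; dropped labels = 2 × 353 = 706.
Actual frame index = 706661 − 706 = 705955.

705955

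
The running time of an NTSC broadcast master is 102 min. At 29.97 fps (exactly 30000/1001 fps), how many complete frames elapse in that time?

183416 frames

102 min = 6120 s.
Frames = 6120 × 30000/1001 = 183600000/1001 ≈ 183416.5834.
Complete frames: 183416.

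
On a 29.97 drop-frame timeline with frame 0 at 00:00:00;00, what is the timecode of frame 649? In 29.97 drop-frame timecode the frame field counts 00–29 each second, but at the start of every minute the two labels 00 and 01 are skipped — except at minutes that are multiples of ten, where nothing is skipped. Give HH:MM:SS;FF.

Ten DF minutes hold 17982 frames, so frame 649 lies in block 0 (frames 0–17981) with 649 frames into that block.
The block's first minute is 1800 frames and the rest 1798 each; 649 frames reaches minute 0, so 0 × 18 + 0 × 2 = 0 labels have been skipped so far.
Adding those back, label number 649 + 0 = 649 at 30 labels/s is 21 s + 19 f = 0 h 0 min 21 s frame 19, i.e. 00:00:21;19.

00:00:21;19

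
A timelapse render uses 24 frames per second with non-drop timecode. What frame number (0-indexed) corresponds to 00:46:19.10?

frame 66706

Total seconds to the label: (0 × 3600 + 46 × 60 + 19) = 2779.
Frame index = 2779 × 24 + 10 = 66706.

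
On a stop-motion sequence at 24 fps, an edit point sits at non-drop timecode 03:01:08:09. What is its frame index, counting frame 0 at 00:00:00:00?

Total seconds to the label: (3 × 3600 + 1 × 60 + 8) = 10868.
Frame index = 10868 × 24 + 9 = 260841.

frame 260841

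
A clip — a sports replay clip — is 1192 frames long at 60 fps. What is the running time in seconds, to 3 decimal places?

Running time = 1192 × 1/60 = 298/15 s ≈ 19.867 s.

19.867 seconds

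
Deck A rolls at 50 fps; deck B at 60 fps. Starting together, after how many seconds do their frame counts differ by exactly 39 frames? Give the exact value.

The gap grows by |60 − 50| = 10 frames per second.
Time for a 39-frame gap: 39 ÷ (10) = 3.9 s.

3.9 seconds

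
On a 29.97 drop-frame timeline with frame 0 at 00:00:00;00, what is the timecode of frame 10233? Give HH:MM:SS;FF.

Ten DF minutes hold 17982 frames, so frame 10233 lies in block 0 (frames 0–17981) with 10233 frames into that block.
The block's first minute is 1800 frames and the rest 1798 each; 10233 frames reaches minute 5, so 0 × 18 + 5 × 2 = 10 labels have been skipped so far.
Adding those back, label number 10233 + 10 = 10243 at 30 labels/s is 341 s + 13 f = 0 h 5 min 41 s frame 13, i.e. 00:05:41;13.

00:05:41;13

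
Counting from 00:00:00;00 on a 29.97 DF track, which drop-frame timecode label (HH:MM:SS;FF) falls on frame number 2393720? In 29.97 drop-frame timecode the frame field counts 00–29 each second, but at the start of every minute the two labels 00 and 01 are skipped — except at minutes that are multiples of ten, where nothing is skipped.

Each 10-minute DF block holds 10 × 60 × 30 − 9 × 2 = 17982 frames. 2393720 ÷ 17982 → 133 full blocks, remainder 2114.
Within the partial block the first minute is 1800 frames and each further minute 1798, so 1 further minute boundary passed. Total skipped labels = 18 × 133 + 2 × 1 = 2396.
Non-drop label index = 2393720 + 2396 = 2396116; at 30 labels/s that is 22:11:10:16, i.e. DF 22:11:10;16.

22:11:10;16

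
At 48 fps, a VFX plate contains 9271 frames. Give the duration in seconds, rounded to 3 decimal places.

Running time = 9271 × 1/48 = 9271/48 s ≈ 193.146 s.

193.146 seconds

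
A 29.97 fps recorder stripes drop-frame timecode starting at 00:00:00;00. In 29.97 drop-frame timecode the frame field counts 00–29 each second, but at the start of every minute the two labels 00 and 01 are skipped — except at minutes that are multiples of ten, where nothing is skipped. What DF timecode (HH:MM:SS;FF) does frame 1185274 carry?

Ten DF minutes hold 17982 frames, so frame 1185274 lies in block 65 (frames 1168830–1186811) with 16444 frames into that block.
The block's first minute is 1800 frames and the rest 1798 each; 16444 frames reaches minute 9, so 65 × 18 + 9 × 2 = 1188 labels have been skipped so far.
Adding those back, label number 1185274 + 1188 = 1186462 at 30 labels/s is 39548 s + 22 f = 10 h 59 min 8 s frame 22, i.e. 10:59:08;22.

10:59:08;22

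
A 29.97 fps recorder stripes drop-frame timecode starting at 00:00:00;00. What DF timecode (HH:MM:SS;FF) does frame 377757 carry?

03:30:04;15

Each 10-minute DF block holds 10 × 60 × 30 − 9 × 2 = 17982 frames. 377757 ÷ 17982 → 21 full blocks, remainder 135.
Within the partial block the first minute is 1800 frames and each further minute 1798, so 0 further minute boundaries passed. Total skipped labels = 18 × 21 + 2 × 0 = 378.
Non-drop label index = 377757 + 378 = 378135; at 30 labels/s that is 03:30:04:15, i.e. DF 03:30:04;15.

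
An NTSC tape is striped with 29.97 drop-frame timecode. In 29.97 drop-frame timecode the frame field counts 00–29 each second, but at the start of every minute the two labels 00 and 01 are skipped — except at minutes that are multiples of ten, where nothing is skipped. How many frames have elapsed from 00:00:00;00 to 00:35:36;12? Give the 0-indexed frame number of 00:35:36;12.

Complete 10-minute blocks: 3, each 17982 frames → 53946.
Remaining 5 whole minutes in the current block: 1800 + 4 × 1798 = 8992 frames.
Within the current minute: 36 × 30 + 12 − 2 = 1090 (labels ;00/;01 skipped at this minute). Total = 53946 + 8992 + 1090 = 64028.

64028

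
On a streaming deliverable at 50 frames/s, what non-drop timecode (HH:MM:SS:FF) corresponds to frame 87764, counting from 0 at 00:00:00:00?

87764 ÷ 50 = 1755 full seconds, remainder 14 frames.
1755 s = 0 h 29 min 15 s.
Timecode: 00:29:15:14.

00:29:15:14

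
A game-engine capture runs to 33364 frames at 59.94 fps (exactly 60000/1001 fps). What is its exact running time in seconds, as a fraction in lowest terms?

Running time = 33364 ÷ (60000/1001) = 33364 × 1001/60000 = 8349341/15000 s.

8349341/15000 seconds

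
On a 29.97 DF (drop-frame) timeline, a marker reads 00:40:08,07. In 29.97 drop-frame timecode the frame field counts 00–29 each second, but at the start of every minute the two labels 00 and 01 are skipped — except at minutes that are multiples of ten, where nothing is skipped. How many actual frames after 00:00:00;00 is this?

72175

As if non-drop at 30 labels/s: (0 × 3600 + 40 × 60 + 8) × 30 + 7 = 72247.
Minute boundaries passed: 40; those not divisible by 10: 40 − 4 = 36; dropped labels = 2 × 36 = 72.
Actual frame index = 72247 − 72 = 72175.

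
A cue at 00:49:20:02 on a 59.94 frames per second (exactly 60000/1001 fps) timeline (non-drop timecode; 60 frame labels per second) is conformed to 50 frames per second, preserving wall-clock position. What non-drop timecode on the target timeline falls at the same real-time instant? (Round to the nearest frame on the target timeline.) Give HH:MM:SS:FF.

00:49:23:00

Source frame index: (0×3600 + 49×60 + 20) × 60 + 2 = 177602.
Real time: 177602 / (60000/1001) = 88889801/30000 s.
Target frame: (88889801/30000) × (50) = 88889801/600 ≈ 148149.668 → 148150.
At 50 labels/s: frame 148150 → 00:49:23:00.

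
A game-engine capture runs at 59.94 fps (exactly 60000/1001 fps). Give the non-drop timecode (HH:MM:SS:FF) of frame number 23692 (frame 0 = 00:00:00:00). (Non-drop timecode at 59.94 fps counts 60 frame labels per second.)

00:06:34:52

23692 ÷ 60 = 394 full seconds, remainder 52 frames.
394 s = 0 h 6 min 34 s.
Timecode: 00:06:34:52.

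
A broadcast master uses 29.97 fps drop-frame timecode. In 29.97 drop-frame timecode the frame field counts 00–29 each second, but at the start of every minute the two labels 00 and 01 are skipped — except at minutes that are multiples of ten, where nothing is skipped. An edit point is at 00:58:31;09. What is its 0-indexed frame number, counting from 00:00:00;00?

105233

Complete 10-minute blocks: 5, each 17982 frames → 89910.
Remaining 8 whole minutes in the current block: 1800 + 7 × 1798 = 14386 frames.
Within the current minute: 31 × 30 + 9 − 2 = 937 (labels ;00/;01 skipped at this minute). Total = 89910 + 14386 + 937 = 105233.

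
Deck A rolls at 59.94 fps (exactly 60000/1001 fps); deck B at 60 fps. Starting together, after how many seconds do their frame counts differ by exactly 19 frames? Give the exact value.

19019/60 seconds

The gap grows by |60 − 60000/1001| = 60/1001 frames per second.
Time for a 19-frame gap: 19 ÷ (60/1001) = 19019/60 s.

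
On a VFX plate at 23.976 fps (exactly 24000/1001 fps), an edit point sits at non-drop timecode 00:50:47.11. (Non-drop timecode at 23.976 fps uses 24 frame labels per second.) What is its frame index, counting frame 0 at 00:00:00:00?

Total seconds to the label: (0 × 3600 + 50 × 60 + 47) = 3047.
Frame index = 3047 × 24 + 11 = 73139.

frame 73139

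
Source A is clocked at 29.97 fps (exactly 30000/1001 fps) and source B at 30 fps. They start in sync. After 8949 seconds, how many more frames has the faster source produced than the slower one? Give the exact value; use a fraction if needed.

268470/1001 frames

A emits 30000/1001 × 8949 = 268470000/1001 frames; B emits 30 × 8949 = 268470.
Difference = 268470/1001 frames (≈ 268.2018); B is ahead of A.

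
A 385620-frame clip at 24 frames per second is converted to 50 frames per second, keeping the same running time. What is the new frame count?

803375 frames

Target frames = source frames × (target rate / source rate) = 385620 × (50)/(24) = 385620 × 25/12 = 803375.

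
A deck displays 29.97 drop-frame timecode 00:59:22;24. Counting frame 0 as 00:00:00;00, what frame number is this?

As if non-drop at 30 labels/s: (0 × 3600 + 59 × 60 + 22) × 30 + 24 = 106884.
Minute boundaries passed: 59; those not divisible by 10: 59 − 5 = 54; dropped labels = 2 × 54 = 108.
Actual frame index = 106884 − 108 = 106776.

106776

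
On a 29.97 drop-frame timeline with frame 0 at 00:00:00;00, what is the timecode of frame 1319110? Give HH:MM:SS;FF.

12:13:34;10

Ten DF minutes hold 17982 frames, so frame 1319110 lies in block 73 (frames 1312686–1330667) with 6424 frames into that block.
The block's first minute is 1800 frames and the rest 1798 each; 6424 frames reaches minute 3, so 73 × 18 + 3 × 2 = 1320 labels have been skipped so far.
Adding those back, label number 1319110 + 1320 = 1320430 at 30 labels/s is 44014 s + 10 f = 12 h 13 min 34 s frame 10, i.e. 12:13:34;10.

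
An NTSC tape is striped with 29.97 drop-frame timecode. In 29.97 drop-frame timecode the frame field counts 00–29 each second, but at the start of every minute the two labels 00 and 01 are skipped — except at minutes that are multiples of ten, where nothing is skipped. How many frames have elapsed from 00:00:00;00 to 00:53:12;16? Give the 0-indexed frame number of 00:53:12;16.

Complete 10-minute blocks: 5, each 17982 frames → 89910.
Remaining 3 whole minutes in the current block: 1800 + 2 × 1798 = 5396 frames.
Within the current minute: 12 × 30 + 16 − 2 = 374 (labels ;00/;01 skipped at this minute). Total = 89910 + 5396 + 374 = 95680.

95680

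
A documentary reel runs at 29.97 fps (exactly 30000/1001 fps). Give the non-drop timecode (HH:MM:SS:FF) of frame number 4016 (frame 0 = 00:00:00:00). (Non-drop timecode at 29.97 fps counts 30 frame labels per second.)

4016 ÷ 30 = 133 full seconds, remainder 26 frames.
133 s = 0 h 2 min 13 s.
Timecode: 00:02:13:26.

00:02:13:26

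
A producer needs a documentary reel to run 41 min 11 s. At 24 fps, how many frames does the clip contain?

59304 frames

41 min 11 s = 2471 s.
Frames = 2471 × 24 = 59304.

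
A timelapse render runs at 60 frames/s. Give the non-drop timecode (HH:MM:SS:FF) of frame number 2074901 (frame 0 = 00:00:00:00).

2074901 ÷ 60 = 34581 full seconds, remainder 41 frames.
34581 s = 9 h 36 min 21 s.
Timecode: 09:36:21:41.

09:36:21:41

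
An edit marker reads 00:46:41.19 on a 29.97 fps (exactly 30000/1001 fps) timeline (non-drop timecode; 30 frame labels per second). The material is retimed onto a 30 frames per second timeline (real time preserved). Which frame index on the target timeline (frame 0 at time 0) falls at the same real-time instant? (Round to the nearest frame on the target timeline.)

frame 84133

Source frame index: (0×3600 + 46×60 + 41) × 30 + 19 = 84049.
Real time: 84049 / (30000/1001) = 84133049/30000 s.
Target frame: (84133049/30000) × (30) = 84133049/1000 ≈ 84133.049 → 84133.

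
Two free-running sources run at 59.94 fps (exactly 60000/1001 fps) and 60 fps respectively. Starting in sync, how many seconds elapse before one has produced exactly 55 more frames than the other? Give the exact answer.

11011/12 seconds

The gap grows by |60 − 60000/1001| = 60/1001 frames per second.
Time for a 55-frame gap: 55 ÷ (60/1001) = 11011/12 s.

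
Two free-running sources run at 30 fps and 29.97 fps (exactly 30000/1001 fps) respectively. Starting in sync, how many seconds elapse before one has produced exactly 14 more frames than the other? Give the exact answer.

The gap grows by |30000/1001 − 30| = 30/1001 frames per second.
Time for a 14-frame gap: 14 ÷ (30/1001) = 7007/15 s.

7007/15 seconds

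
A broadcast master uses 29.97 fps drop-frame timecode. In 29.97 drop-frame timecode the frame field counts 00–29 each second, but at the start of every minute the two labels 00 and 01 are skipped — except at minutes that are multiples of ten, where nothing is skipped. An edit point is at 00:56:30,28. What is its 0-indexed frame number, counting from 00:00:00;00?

Complete 10-minute blocks: 5, each 17982 frames → 89910.
Remaining 6 whole minutes in the current block: 1800 + 5 × 1798 = 10790 frames.
Within the current minute: 30 × 30 + 28 − 2 = 926 (labels ;00/;01 skipped at this minute). Total = 89910 + 10790 + 926 = 101626.

101626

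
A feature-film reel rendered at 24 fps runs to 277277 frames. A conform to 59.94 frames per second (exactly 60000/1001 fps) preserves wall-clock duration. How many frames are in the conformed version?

692500 frames

Target frames = source frames × (target rate / source rate) = 277277 × (60000/1001)/(24) = 277277 × 2500/1001 = 692500.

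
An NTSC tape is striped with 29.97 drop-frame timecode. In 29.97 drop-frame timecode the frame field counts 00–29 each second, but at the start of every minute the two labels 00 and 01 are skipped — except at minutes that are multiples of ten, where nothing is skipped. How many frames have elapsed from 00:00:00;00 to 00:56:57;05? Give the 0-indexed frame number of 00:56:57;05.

102413

As if non-drop at 30 labels/s: (0 × 3600 + 56 × 60 + 57) × 30 + 5 = 102515.
Minute boundaries passed: 56; those not divisible by 10: 56 − 5 = 51; dropped labels = 2 × 51 = 102.
Actual frame index = 102515 − 102 = 102413.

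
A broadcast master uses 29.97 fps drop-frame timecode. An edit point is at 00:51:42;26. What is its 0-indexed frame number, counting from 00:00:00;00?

92994

Complete 10-minute blocks: 5, each 17982 frames → 89910.
Remaining 1 whole minute in the current block: 1800 + 0 × 1798 = 1800 frames.
Within the current minute: 42 × 30 + 26 − 2 = 1284 (labels ;00/;01 skipped at this minute). Total = 89910 + 1800 + 1284 = 92994.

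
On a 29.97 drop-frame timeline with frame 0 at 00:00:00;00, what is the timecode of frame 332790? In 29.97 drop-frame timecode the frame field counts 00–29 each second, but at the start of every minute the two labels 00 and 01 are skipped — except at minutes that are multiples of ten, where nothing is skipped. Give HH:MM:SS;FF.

03:05:04;04

Ten DF minutes hold 17982 frames, so frame 332790 lies in block 18 (frames 323676–341657) with 9114 frames into that block.
The block's first minute is 1800 frames and the rest 1798 each; 9114 frames reaches minute 5, so 18 × 18 + 5 × 2 = 334 labels have been skipped so far.
Adding those back, label number 332790 + 334 = 333124 at 30 labels/s is 11104 s + 4 f = 3 h 5 min 4 s frame 4, i.e. 03:05:04;04.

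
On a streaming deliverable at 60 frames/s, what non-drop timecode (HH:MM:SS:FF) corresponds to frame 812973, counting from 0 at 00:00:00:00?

812973 ÷ 60 = 13549 full seconds, remainder 33 frames.
13549 s = 3 h 45 min 49 s.
Timecode: 03:45:49:33.

03:45:49:33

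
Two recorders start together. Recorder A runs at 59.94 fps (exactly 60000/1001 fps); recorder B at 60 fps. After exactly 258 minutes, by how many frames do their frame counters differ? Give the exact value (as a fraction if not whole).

258 min = 15480 s.
A emits 60000/1001 × 15480 = 928800000/1001 frames; B emits 60 × 15480 = 928800.
Difference = 928800/1001 frames (≈ 927.8721); B is ahead of A.

928800/1001 frames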